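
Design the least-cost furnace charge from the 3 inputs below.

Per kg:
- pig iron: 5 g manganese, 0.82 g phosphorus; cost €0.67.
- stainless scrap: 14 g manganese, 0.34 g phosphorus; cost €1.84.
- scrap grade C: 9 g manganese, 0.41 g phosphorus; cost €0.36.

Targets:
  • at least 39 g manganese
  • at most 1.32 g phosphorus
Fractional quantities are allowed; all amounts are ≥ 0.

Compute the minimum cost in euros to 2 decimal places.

€3.52

Let x1 = kg of pig iron, x2 = kg of stainless scrap, x3 = kg of scrap grade C.
Minimize 0.67x1 + 1.84x2 + 0.36x3 with:
  5x1 + 14x2 + 9x3 ≥ 39   (manganese)
  0.82x1 + 0.34x2 + 0.41x3 ≤ 1.32   (phosphorus)
  x1, x2, x3 ≥ 0.
At the optimum only stainless scrap, scrap grade C are positive (pig iron = 0). Binding constraints: manganese and phosphorus.
Optimal quantities: stainless scrap = 1.534 kg, scrap grade C = 1.948 kg.
Hence cost = 1.84·1.534 + 0.36·1.948 = €3.5238.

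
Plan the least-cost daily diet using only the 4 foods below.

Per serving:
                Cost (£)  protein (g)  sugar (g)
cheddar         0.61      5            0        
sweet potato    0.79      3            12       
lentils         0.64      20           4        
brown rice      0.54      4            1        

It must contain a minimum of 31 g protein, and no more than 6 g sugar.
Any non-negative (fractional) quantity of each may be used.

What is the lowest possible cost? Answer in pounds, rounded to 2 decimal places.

This is a linear program. Let x1 = servings of cheddar, x2 = servings of sweet potato, x3 = servings of lentils, x4 = servings of brown rice.
Minimize 0.61x1 + 0.79x2 + 0.64x3 + 0.54x4 s.t.:
  5x1 + 3x2 + 20x3 + 4x4 ≥ 31   (protein)
  12x2 + 4x3 + 1x4 ≤ 6   (sugar)
  x1, x2, x3, x4 ≥ 0.
The minimum-cost mix takes nothing from sweet potato, brown rice — only cheddar, lentils. Binding constraints: protein and sugar.
Optimal quantities: cheddar = 0.2 servings, lentils = 1.5 servings.
Total cost: 0.61·0.2 + 0.64·1.5 = 1.0820.

£1.08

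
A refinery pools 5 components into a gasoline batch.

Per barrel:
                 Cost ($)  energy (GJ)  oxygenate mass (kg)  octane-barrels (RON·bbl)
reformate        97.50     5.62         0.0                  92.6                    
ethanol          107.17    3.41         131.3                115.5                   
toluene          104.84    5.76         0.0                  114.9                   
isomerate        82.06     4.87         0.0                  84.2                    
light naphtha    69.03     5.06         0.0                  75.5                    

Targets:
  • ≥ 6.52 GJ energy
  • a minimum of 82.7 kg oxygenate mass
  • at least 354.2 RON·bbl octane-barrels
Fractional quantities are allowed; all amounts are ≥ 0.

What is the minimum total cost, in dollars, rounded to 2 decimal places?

Let x1 = barrels of reformate, x2 = barrels of ethanol, x3 = barrels of toluene, x4 = barrels of isomerate, x5 = barrels of light naphtha.
Minimize 97.5x1 + 107.17x2 + 104.84x3 + 82.06x4 + 69.03x5 s.t.:
  5.62x1 + 3.41x2 + 5.76x3 + 4.87x4 + 5.06x5 ≥ 6.52   (energy)
  131.3x2 ≥ 82.7   (oxygenate mass)
  92.6x1 + 115.5x2 + 114.9x3 + 84.2x4 + 75.5x5 ≥ 354.2   (octane-barrels)
  x1, x2, x3, x4, x5 ≥ 0.
The cheapest feasible vertex uses only ethanol, toluene; reformate, isomerate, light naphtha are not used. Binding constraints: oxygenate mass and octane-barrels.
That vertex is x2 = 0.62986, x3 = 2.4495.
Hence cost = 107.17·0.62986 + 104.84·2.4495 = $324.3077.

$324.31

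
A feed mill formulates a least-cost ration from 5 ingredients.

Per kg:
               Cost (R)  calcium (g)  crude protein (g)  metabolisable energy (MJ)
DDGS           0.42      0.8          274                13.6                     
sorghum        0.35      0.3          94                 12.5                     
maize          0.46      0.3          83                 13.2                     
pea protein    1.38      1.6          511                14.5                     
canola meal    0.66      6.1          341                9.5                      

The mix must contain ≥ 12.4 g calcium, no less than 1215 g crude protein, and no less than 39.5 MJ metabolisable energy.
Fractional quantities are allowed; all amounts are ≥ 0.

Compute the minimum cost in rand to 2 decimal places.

Let x1 = kg of DDGS, x2 = kg of sorghum, x3 = kg of maize, x4 = kg of pea protein, x5 = kg of canola meal.
min 0.42x1 + 0.35x2 + 0.46x3 + 1.38x4 + 0.66x5 with:
  0.8x1 + 0.3x2 + 0.3x3 + 1.6x4 + 6.1x5 ≥ 12.4   (calcium)
  274x1 + 94x2 + 83x3 + 511x4 + 341x5 ≥ 1215   (crude protein)
  13.6x1 + 12.5x2 + 13.2x3 + 14.5x4 + 9.5x5 ≥ 39.5   (metabolisable energy)
  x1, x2, x3, x4, x5 ≥ 0.
At the optimum only DDGS, canola meal are positive (sorghum, maize, pea protein = 0). There the calcium and crude protein constraints are tight.
Solving gives x1 = 2.276, x5 = 1.734.
Hence cost = 0.42·2.276 + 0.66·1.734 = R2.1004.

R2.10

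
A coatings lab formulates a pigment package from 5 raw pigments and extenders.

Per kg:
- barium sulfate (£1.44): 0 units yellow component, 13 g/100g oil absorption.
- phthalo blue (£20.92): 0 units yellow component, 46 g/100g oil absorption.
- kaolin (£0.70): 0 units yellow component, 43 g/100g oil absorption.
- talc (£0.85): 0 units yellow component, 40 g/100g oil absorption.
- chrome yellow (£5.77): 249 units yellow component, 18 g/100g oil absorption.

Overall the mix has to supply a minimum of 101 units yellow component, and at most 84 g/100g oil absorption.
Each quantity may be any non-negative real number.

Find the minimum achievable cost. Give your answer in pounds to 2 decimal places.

Treat it as an LP. Let x1 = kg of barium sulfate, x2 = kg of phthalo blue, x3 = kg of kaolin, x4 = kg of talc, x5 = kg of chrome yellow.
Minimise 1.44x1 + 20.92x2 + 0.7x3 + 0.85x4 + 5.77x5 s.t.:
  249x5 ≥ 101   (yellow component)
  13x1 + 46x2 + 43x3 + 40x4 + 18x5 ≤ 84   (oil absorption)
  x1, x2, x3, x4, x5 ≥ 0.
The cheapest feasible vertex uses only chrome yellow; barium sulfate, phthalo blue, kaolin, talc are not used. There the yellow component constraint is tight.
Solving gives x5 = 0.4056.
Hence cost = 5.77·0.4056 = £2.3403.

£2.34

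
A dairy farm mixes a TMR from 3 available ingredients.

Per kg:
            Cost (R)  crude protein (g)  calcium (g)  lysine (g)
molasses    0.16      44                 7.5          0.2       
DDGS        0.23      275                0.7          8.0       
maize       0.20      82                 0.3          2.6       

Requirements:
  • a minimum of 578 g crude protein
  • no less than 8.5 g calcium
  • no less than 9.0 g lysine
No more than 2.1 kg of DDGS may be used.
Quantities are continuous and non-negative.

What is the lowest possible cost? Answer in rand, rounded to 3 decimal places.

Let x1 = kg of molasses, x2 = kg of DDGS, x3 = kg of maize.
Minimise 0.16x1 + 0.23x2 + 0.2x3 with:
  44x1 + 275x2 + 82x3 ≥ 578   (crude protein)
  7.5x1 + 0.7x2 + 0.3x3 ≥ 8.5   (calcium)
  0.2x1 + 8x2 + 2.6x3 ≥ 9   (lysine)
  x2 ≤ 2.1
  x1, x2, x3 ≥ 0.
The cheapest feasible vertex uses only molasses, DDGS; maize is not used. Binding constraints: crude protein and calcium.
Optimal quantities: molasses = 0.9514 kg, DDGS = 1.95 kg.
Total cost: 0.16·0.9514 + 0.23·1.95 = 0.60072.

R0.601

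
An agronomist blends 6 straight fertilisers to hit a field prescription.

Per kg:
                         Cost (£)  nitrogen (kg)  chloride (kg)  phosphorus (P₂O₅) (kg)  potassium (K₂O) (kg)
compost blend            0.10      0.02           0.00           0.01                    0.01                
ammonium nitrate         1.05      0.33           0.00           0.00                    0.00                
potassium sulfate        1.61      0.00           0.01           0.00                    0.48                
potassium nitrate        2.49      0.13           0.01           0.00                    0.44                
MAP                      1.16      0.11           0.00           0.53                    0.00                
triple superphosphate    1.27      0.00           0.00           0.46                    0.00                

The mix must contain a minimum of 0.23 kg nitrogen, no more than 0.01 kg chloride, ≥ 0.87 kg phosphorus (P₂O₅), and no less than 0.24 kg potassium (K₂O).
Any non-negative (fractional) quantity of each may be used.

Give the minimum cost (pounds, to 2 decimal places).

Set it up as a linear program. Let x1 = kg of compost blend, x2 = kg of ammonium nitrate, x3 = kg of potassium sulfate, x4 = kg of potassium nitrate, x5 = kg of MAP, x6 = kg of triple superphosphate.
min 0.1x1 + 1.05x2 + 1.61x3 + 2.49x4 + 1.16x5 + 1.27x6 subject to:
  0.02x1 + 0.33x2 + 0.13x4 + 0.11x5 ≥ 0.23   (nitrogen)
  0.01x3 + 0.01x4 ≤ 0.01   (chloride)
  0.01x1 + 0.53x5 + 0.46x6 ≥ 0.87   (phosphorus (P₂O₅))
  0.01x1 + 0.48x3 + 0.44x4 ≥ 0.24   (potassium (K₂O))
  x1, x2, x3, x4, x5, x6 ≥ 0.
The minimum-cost mix takes nothing from ammonium nitrate, potassium nitrate, triple superphosphate — only compost blend, potassium sulfate, MAP. Binding constraints: nitrogen, phosphorus (P₂O₅), potassium (K₂O).
Optimal quantities: compost blend = 2.758 kg, potassium sulfate = 0.4425 kg, MAP = 1.589 kg.
Hence cost = 0.1·2.758 + 1.61·0.4425 + 1.16·1.589 = £2.8315.

£2.83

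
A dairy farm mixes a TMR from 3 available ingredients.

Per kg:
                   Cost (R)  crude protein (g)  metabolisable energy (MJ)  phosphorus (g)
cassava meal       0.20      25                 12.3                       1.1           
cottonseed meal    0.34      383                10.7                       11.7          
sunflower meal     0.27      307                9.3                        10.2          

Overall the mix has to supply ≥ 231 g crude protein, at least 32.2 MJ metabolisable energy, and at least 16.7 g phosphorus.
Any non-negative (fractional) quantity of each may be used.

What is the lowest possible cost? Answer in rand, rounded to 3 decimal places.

R0.699

This is a linear program. Let x1 = kg of cassava meal, x2 = kg of cottonseed meal, x3 = kg of sunflower meal.
Minimize 0.2x1 + 0.34x2 + 0.27x3 with:
  25x1 + 383x2 + 307x3 ≥ 231   (crude protein)
  12.3x1 + 10.7x2 + 9.3x3 ≥ 32.2   (metabolisable energy)
  1.1x1 + 11.7x2 + 10.2x3 ≥ 16.7   (phosphorus)
  x1, x2, x3 ≥ 0.
The minimum-cost mix takes nothing from cottonseed meal — only cassava meal, sunflower meal. Binding constraints: metabolisable energy and phosphorus.
Optimal quantities: cassava meal = 1.502 kg, sunflower meal = 1.475 kg.
Objective = 0.2·1.502 + 0.27·1.475 = 0.69865.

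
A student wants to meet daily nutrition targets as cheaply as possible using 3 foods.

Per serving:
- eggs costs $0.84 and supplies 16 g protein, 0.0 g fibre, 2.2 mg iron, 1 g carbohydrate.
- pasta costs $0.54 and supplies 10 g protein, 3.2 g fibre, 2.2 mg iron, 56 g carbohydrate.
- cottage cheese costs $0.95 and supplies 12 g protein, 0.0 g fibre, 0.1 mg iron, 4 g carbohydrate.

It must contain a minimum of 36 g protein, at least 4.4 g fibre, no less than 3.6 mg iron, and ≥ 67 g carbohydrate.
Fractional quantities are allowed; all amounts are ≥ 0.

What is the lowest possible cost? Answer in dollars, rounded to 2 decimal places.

Set it up as a linear program. Let x1 = servings of eggs, x2 = servings of pasta, x3 = servings of cottage cheese.
Minimize 0.84x1 + 0.54x2 + 0.95x3 s.t.:
  16x1 + 10x2 + 12x3 ≥ 36   (protein)
  3.2x2 ≥ 4.4   (fibre)
  2.2x1 + 2.2x2 + 0.1x3 ≥ 3.6   (iron)
  1x1 + 56x2 + 4x3 ≥ 67   (carbohydrate)
  x1, x2, x3 ≥ 0.
The cheapest feasible vertex uses only eggs, pasta; cottage cheese is not used. The protein and fibre requirements are met with equality.
Optimal quantities: eggs = 1.391 servings, pasta = 1.375 servings.
Cost = 0.84·1.391 + 0.54·1.375 = 1.9109.

$1.91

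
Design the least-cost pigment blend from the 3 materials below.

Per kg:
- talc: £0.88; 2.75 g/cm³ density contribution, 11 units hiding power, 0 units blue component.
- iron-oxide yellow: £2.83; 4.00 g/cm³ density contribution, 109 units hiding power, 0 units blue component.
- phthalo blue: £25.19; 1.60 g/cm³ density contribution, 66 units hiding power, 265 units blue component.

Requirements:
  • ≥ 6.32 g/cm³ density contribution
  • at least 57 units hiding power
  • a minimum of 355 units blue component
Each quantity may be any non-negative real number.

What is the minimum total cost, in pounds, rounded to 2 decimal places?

Set it up as a linear program. Let x1 = kg of talc, x2 = kg of iron-oxide yellow, x3 = kg of phthalo blue.
Minimise 0.88x1 + 2.83x2 + 25.19x3 s.t.:
  2.75x1 + 4x2 + 1.6x3 ≥ 6.32   (density contribution)
  11x1 + 109x2 + 66x3 ≥ 57   (hiding power)
  265x3 ≥ 355   (blue component)
  x1, x2, x3 ≥ 0.
The optimal basis is {talc, phthalo blue}; iron-oxide yellow drops out. Binding constraints: density contribution and blue component.
Solving gives x1 = 1.5188, x3 = 1.3396.
Total cost: 0.88·1.5188 + 25.19·1.3396 = 35.0811.

£35.08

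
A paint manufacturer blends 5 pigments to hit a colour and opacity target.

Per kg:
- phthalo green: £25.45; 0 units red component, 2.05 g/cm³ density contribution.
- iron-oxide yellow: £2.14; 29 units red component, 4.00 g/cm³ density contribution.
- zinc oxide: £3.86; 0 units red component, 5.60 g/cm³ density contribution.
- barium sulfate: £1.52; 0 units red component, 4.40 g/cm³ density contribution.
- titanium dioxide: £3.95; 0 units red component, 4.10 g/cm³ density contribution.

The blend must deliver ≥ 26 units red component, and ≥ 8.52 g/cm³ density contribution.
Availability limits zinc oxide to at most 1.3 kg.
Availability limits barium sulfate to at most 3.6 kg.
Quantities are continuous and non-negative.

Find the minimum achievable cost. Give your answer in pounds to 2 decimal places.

£3.62

This is a linear program. Let x1 = kg of phthalo green, x2 = kg of iron-oxide yellow, x3 = kg of zinc oxide, x4 = kg of barium sulfate, x5 = kg of titanium dioxide.
Minimise 25.45x1 + 2.14x2 + 3.86x3 + 1.52x4 + 3.95x5 subject to:
  29x2 ≥ 26   (red component)
  2.05x1 + 4x2 + 5.6x3 + 4.4x4 + 4.1x5 ≥ 8.52   (density contribution)
  x3 ≤ 1.3
  x4 ≤ 3.6
  x1, x2, x3, x4, x5 ≥ 0.
The optimal basis is {iron-oxide yellow, barium sulfate}; phthalo green, zinc oxide, titanium dioxide drop out. The red component and density contribution requirements are met with equality.
Optimal quantities: iron-oxide yellow = 0.8966 kg, barium sulfate = 1.121 kg.
Cost = 2.14·0.8966 + 1.52·1.121 = 3.6226.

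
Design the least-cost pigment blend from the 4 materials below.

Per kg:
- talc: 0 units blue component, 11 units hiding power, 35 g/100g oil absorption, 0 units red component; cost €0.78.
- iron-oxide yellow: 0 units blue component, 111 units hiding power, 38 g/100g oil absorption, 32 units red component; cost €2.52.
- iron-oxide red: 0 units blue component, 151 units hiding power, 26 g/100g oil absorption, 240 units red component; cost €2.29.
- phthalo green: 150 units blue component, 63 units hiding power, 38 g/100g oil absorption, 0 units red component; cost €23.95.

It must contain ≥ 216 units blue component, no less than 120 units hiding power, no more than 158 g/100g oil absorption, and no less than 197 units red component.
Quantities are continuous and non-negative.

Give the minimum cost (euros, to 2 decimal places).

Let x1 = kg of talc, x2 = kg of iron-oxide yellow, x3 = kg of iron-oxide red, x4 = kg of phthalo green.
Minimize 0.78x1 + 2.52x2 + 2.29x3 + 23.95x4 subject to:
  150x4 ≥ 216   (blue component)
  11x1 + 111x2 + 151x3 + 63x4 ≥ 120   (hiding power)
  35x1 + 38x2 + 26x3 + 38x4 ≤ 158   (oil absorption)
  32x2 + 240x3 ≥ 197   (red component)
  x1, x2, x3, x4 ≥ 0.
The optimal basis is {iron-oxide red, phthalo green}; talc, iron-oxide yellow drop out. Binding constraints: blue component and red component.
Solving gives x3 = 0.8208, x4 = 1.44.
Total cost: 2.29·0.8208 + 23.95·1.44 = 36.3676.

€36.37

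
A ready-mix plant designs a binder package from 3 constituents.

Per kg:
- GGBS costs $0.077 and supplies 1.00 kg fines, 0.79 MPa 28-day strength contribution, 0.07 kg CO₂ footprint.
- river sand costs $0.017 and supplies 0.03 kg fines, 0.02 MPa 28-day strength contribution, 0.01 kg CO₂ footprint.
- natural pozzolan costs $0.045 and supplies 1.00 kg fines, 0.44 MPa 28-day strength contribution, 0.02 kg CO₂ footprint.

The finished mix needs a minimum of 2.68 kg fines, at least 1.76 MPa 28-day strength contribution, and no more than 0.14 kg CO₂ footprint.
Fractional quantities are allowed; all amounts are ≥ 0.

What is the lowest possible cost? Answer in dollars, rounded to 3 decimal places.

Let x1 = kg of GGBS, x2 = kg of river sand, x3 = kg of natural pozzolan.
Minimize 0.077x1 + 0.017x2 + 0.045x3 s.t.:
  1x1 + 0.03x2 + 1x3 ≥ 2.68   (fines)
  0.79x1 + 0.02x2 + 0.44x3 ≥ 1.76   (28-day strength contribution)
  0.07x1 + 0.01x2 + 0.02x3 ≤ 0.14   (CO₂ footprint)
  x1, x2, x3 ≥ 0.
At the optimum only GGBS, natural pozzolan are positive (river sand = 0). There the fines and 28-day strength contribution constraints are tight.
Optimal quantities: GGBS = 1.659 kg, natural pozzolan = 1.021 kg.
Cost = 0.077·1.659 + 0.045·1.021 = 0.17369.

$0.174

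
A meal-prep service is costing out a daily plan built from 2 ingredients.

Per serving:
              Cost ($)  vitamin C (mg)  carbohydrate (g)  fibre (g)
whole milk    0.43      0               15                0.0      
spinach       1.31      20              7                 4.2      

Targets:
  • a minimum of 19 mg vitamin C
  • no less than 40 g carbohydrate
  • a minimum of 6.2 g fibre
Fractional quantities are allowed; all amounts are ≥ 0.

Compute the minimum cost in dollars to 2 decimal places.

Set it up as a linear program. Let x1 = servings of whole milk, x2 = servings of spinach.
Minimize 0.43x1 + 1.31x2 with:
  20x2 ≥ 19   (vitamin C)
  15x1 + 7x2 ≥ 40   (carbohydrate)
  4.2x2 ≥ 6.2   (fibre)
  x1, x2 ≥ 0.
Both inputs are positive at the optimum. Binding constraints: carbohydrate and fibre.
Solving gives x1 = 1.978, x2 = 1.476.
Objective = 0.43·1.978 + 1.31·1.476 = 2.7841.

$2.78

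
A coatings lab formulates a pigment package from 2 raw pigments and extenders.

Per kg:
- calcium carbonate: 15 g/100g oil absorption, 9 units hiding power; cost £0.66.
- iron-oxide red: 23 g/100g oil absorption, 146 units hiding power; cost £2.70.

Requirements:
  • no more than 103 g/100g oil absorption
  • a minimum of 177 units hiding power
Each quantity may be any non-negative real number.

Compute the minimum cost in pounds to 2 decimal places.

This is a linear program. Let x1 = kg of calcium carbonate, x2 = kg of iron-oxide red.
Minimise 0.66x1 + 2.7x2 subject to:
  15x1 + 23x2 ≤ 103   (oil absorption)
  9x1 + 146x2 ≥ 177   (hiding power)
  x1, x2 ≥ 0.
The optimal basis is {iron-oxide red}; calcium carbonate drops out. There the hiding power constraint is tight.
Solving gives x2 = 1.212.
Total cost: 2.7·1.212 = 3.2724.

£3.27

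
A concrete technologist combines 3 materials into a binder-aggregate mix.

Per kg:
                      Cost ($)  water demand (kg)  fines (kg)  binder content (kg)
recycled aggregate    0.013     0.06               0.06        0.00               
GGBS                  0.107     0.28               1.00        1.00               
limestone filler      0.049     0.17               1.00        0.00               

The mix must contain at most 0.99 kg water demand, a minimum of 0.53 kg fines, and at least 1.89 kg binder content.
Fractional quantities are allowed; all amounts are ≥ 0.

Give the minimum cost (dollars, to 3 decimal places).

This is a linear program. Let x1 = kg of recycled aggregate, x2 = kg of GGBS, x3 = kg of limestone filler.
min 0.013x1 + 0.107x2 + 0.049x3 with:
  0.06x1 + 0.28x2 + 0.17x3 ≤ 0.99   (water demand)
  0.06x1 + 1x2 + 1x3 ≥ 0.53   (fines)
  1x2 ≥ 1.89   (binder content)
  x1, x2, x3 ≥ 0.
The optimal basis is {GGBS}; recycled aggregate, limestone filler drop out. There the binder content constraint is tight.
So GGBS = 1.89 kg.
Objective = 0.107·1.89 = 0.20223.

$0.202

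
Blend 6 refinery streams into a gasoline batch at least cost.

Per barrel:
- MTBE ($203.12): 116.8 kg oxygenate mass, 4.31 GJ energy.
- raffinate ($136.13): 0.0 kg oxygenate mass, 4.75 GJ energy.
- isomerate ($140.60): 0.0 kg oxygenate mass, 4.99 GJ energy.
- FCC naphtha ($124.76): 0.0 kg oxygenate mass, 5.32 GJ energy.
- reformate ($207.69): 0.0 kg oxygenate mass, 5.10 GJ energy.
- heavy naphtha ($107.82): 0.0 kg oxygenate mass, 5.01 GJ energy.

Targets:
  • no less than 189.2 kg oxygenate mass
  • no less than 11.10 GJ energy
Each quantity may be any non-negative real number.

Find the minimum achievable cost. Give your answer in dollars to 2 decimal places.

$417.66

Treat it as an LP. Let x1 = barrels of MTBE, x2 = barrels of raffinate, x3 = barrels of isomerate, x4 = barrels of FCC naphtha, x5 = barrels of reformate, x6 = barrels of heavy naphtha.
min 203.12x1 + 136.13x2 + 140.6x3 + 124.76x4 + 207.69x5 + 107.82x6 with:
  116.8x1 ≥ 189.2   (oxygenate mass)
  4.31x1 + 4.75x2 + 4.99x3 + 5.32x4 + 5.1x5 + 5.01x6 ≥ 11.1   (energy)
  x1, x2, x3, x4, x5, x6 ≥ 0.
The minimum-cost mix takes nothing from raffinate, isomerate, FCC naphtha, reformate — only MTBE, heavy naphtha. There the oxygenate mass and energy constraints are tight.
So MTBE = 1.61986 barrels, heavy naphtha = 0.822034 barrels.
Objective = 203.12·1.61986 + 107.82·0.822034 = 417.6577.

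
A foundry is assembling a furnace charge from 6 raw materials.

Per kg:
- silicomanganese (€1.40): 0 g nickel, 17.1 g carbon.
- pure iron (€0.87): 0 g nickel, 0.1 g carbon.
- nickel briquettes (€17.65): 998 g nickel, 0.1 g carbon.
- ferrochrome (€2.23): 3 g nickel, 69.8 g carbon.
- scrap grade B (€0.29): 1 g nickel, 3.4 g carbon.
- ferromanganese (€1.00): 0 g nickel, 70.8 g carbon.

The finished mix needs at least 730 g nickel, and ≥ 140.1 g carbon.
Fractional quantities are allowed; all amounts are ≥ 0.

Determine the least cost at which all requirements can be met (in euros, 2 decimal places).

€14.89

Set it up as a linear program. Let x1 = kg of silicomanganese, x2 = kg of pure iron, x3 = kg of nickel briquettes, x4 = kg of ferrochrome, x5 = kg of scrap grade B, x6 = kg of ferromanganese.
Minimise 1.4x1 + 0.87x2 + 17.65x3 + 2.23x4 + 0.29x5 + 1x6 subject to:
  998x3 + 3x4 + 1x5 ≥ 730   (nickel)
  17.1x1 + 0.1x2 + 0.1x3 + 69.8x4 + 3.4x5 + 70.8x6 ≥ 140.1   (carbon)
  x1, x2, x3, x4, x5, x6 ≥ 0.
The optimal basis is {nickel briquettes, ferromanganese}; silicomanganese, pure iron, ferrochrome, scrap grade B drop out. Binding constraints: nickel and carbon.
Solving gives x3 = 0.7315, x6 = 1.978.
Total cost: 17.65·0.7315 + 1·1.978 = 14.8890.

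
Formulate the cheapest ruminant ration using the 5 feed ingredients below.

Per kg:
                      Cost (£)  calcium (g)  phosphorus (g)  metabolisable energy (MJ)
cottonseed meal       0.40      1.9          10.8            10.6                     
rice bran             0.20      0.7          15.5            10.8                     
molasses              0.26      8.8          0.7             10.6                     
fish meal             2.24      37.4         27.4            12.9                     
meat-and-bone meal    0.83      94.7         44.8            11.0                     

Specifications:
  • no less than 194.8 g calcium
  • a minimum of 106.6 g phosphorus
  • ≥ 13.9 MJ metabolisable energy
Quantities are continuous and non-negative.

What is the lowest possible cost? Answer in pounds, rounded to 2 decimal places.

£1.89

This is a linear program. Let x1 = kg of cottonseed meal, x2 = kg of rice bran, x3 = kg of molasses, x4 = kg of fish meal, x5 = kg of meat-and-bone meal.
min 0.4x1 + 0.2x2 + 0.26x3 + 2.24x4 + 0.83x5 with:
  1.9x1 + 0.7x2 + 8.8x3 + 37.4x4 + 94.7x5 ≥ 194.8   (calcium)
  10.8x1 + 15.5x2 + 0.7x3 + 27.4x4 + 44.8x5 ≥ 106.6   (phosphorus)
  10.6x1 + 10.8x2 + 10.6x3 + 12.9x4 + 11x5 ≥ 13.9   (metabolisable energy)
  x1, x2, x3, x4, x5 ≥ 0.
The cheapest feasible vertex uses only rice bran, meat-and-bone meal; cottonseed meal, molasses, fish meal are not used. There the calcium and phosphorus constraints are tight.
Optimal quantities: rice bran = 0.9523 kg, meat-and-bone meal = 2.05 kg.
Cost = 0.2·0.9523 + 0.83·2.05 = 1.8920.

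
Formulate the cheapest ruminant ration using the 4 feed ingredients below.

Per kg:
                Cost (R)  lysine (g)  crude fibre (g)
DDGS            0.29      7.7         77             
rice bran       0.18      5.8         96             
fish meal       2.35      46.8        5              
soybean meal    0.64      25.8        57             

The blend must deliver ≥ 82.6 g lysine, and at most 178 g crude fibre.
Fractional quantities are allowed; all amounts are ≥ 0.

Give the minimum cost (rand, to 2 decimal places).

R2.10

Let x1 = kg of DDGS, x2 = kg of rice bran, x3 = kg of fish meal, x4 = kg of soybean meal.
Minimize 0.29x1 + 0.18x2 + 2.35x3 + 0.64x4 subject to:
  7.7x1 + 5.8x2 + 46.8x3 + 25.8x4 ≥ 82.6   (lysine)
  77x1 + 96x2 + 5x3 + 57x4 ≤ 178   (crude fibre)
  x1, x2, x3, x4 ≥ 0.
The minimum-cost mix takes nothing from DDGS, rice bran — only fish meal, soybean meal. Binding constraints: lysine and crude fibre.
Solving gives x3 = 0.04562, x4 = 3.119.
Hence cost = 2.35·0.04562 + 0.64·3.119 = R2.1034.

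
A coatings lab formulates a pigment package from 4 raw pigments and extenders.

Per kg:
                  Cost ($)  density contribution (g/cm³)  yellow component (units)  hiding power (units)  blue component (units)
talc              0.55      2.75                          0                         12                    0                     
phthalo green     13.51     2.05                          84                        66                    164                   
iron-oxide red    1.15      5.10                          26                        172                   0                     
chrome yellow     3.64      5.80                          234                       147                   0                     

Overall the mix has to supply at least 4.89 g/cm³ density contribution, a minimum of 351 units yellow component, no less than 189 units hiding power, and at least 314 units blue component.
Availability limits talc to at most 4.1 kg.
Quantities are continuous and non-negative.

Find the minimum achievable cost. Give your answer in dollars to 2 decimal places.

Let x1 = kg of talc, x2 = kg of phthalo green, x3 = kg of iron-oxide red, x4 = kg of chrome yellow.
Minimise 0.55x1 + 13.51x2 + 1.15x3 + 3.64x4 with:
  2.75x1 + 2.05x2 + 5.1x3 + 5.8x4 ≥ 4.89   (density contribution)
  84x2 + 26x3 + 234x4 ≥ 351   (yellow component)
  12x1 + 66x2 + 172x3 + 147x4 ≥ 189   (hiding power)
  164x2 ≥ 314   (blue component)
  x1 ≤ 4.1
  x1, x2, x3, x4 ≥ 0.
The optimal basis is {phthalo green, chrome yellow}; talc, iron-oxide red drop out. Binding constraints: yellow component and blue component.
Optimal quantities: phthalo green = 1.9146 kg, chrome yellow = 0.8127 kg.
Objective = 13.51·1.9146 + 3.64·0.8127 = 28.8245.

$28.82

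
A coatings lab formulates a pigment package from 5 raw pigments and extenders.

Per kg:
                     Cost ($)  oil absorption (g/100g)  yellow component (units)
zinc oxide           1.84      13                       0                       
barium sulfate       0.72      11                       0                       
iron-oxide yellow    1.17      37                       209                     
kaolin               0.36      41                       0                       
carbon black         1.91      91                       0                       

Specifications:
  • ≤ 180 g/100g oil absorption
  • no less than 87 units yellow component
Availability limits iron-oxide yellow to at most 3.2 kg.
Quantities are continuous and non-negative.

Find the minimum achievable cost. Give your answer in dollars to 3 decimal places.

$0.487

Let x1 = kg of zinc oxide, x2 = kg of barium sulfate, x3 = kg of iron-oxide yellow, x4 = kg of kaolin, x5 = kg of carbon black.
min 1.84x1 + 0.72x2 + 1.17x3 + 0.36x4 + 1.91x5 subject to:
  13x1 + 11x2 + 37x3 + 41x4 + 91x5 ≤ 180   (oil absorption)
  209x3 ≥ 87   (yellow component)
  x3 ≤ 3.2
  x1, x2, x3, x4, x5 ≥ 0.
At the optimum only iron-oxide yellow is positive (zinc oxide, barium sulfate, kaolin, carbon black = 0). There the yellow component constraint is tight.
Optimal quantities: iron-oxide yellow = 0.4163 kg.
Hence cost = 1.17·0.4163 = $0.48707.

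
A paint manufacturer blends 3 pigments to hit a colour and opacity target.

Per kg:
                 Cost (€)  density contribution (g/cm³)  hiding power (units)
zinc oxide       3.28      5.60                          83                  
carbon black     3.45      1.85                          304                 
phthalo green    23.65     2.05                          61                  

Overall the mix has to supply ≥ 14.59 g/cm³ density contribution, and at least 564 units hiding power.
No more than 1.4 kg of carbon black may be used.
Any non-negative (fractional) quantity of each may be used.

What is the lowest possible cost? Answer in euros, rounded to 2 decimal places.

Let x1 = kg of zinc oxide, x2 = kg of carbon black, x3 = kg of phthalo green.
Minimise 3.28x1 + 3.45x2 + 23.65x3 s.t.:
  5.6x1 + 1.85x2 + 2.05x3 ≥ 14.59   (density contribution)
  83x1 + 304x2 + 61x3 ≥ 564   (hiding power)
  x2 ≤ 1.4
  x1, x2, x3 ≥ 0.
The minimum-cost mix takes nothing from phthalo green — only zinc oxide, carbon black. There the density contribution and hiding power constraints are tight.
So zinc oxide = 2.19 kg, carbon black = 1.257 kg.
Cost = 3.28·2.19 + 3.45·1.257 = 11.5199.

€11.52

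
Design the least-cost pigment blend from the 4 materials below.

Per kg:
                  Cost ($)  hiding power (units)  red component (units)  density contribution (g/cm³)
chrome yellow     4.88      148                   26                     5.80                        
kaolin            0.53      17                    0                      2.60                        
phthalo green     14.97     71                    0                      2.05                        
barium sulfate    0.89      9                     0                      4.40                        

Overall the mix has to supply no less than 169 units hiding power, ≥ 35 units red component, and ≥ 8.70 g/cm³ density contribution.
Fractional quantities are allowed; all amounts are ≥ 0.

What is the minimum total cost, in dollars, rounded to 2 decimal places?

$6.75

Let x1 = kg of chrome yellow, x2 = kg of kaolin, x3 = kg of phthalo green, x4 = kg of barium sulfate.
Minimize 4.88x1 + 0.53x2 + 14.97x3 + 0.89x4 with:
  148x1 + 17x2 + 71x3 + 9x4 ≥ 169   (hiding power)
  26x1 ≥ 35   (red component)
  5.8x1 + 2.6x2 + 2.05x3 + 4.4x4 ≥ 8.7   (density contribution)
  x1, x2, x3, x4 ≥ 0.
The optimal basis is {chrome yellow, barium sulfate}; kaolin, phthalo green drop out. Binding constraints: red component and density contribution.
Optimal quantities: chrome yellow = 1.346 kg, barium sulfate = 0.2028 kg.
Objective = 4.88·1.346 + 0.89·0.2028 = 6.7490.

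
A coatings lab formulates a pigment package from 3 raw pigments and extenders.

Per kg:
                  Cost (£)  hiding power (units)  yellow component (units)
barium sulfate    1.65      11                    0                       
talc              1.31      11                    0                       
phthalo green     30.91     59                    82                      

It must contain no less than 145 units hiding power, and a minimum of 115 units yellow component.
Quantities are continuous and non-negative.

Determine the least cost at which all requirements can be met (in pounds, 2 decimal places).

£50.76

Treat it as an LP. Let x1 = kg of barium sulfate, x2 = kg of talc, x3 = kg of phthalo green.
min 1.65x1 + 1.31x2 + 30.91x3 subject to:
  11x1 + 11x2 + 59x3 ≥ 145   (hiding power)
  82x3 ≥ 115   (yellow component)
  x1, x2, x3 ≥ 0.
The cheapest feasible vertex uses only talc, phthalo green; barium sulfate is not used. Binding constraints: hiding power and yellow component.
Solving gives x2 = 5.6596, x3 = 1.4024.
Objective = 1.31·5.6596 + 30.91·1.4024 = 50.7623.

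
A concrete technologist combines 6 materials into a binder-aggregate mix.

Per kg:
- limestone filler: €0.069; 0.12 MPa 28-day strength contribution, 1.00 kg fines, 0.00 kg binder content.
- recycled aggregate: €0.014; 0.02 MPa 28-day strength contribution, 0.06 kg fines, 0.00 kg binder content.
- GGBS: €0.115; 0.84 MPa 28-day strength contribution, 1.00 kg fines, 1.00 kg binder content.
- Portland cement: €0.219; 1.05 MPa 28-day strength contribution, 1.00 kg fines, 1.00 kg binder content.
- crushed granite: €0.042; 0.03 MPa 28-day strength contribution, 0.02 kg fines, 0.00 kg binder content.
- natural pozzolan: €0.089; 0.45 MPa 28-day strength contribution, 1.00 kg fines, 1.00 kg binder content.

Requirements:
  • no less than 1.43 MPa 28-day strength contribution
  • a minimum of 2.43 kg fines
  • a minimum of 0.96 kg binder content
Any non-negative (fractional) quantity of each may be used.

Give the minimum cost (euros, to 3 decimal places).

€0.239

This is a linear program. Let x1 = kg of limestone filler, x2 = kg of recycled aggregate, x3 = kg of GGBS, x4 = kg of Portland cement, x5 = kg of crushed granite, x6 = kg of natural pozzolan.
min 0.069x1 + 0.014x2 + 0.115x3 + 0.219x4 + 0.042x5 + 0.089x6 with:
  0.12x1 + 0.02x2 + 0.84x3 + 1.05x4 + 0.03x5 + 0.45x6 ≥ 1.43   (28-day strength contribution)
  1x1 + 0.06x2 + 1x3 + 1x4 + 0.02x5 + 1x6 ≥ 2.43   (fines)
  1x3 + 1x4 + 1x6 ≥ 0.96   (binder content)
  x1, x2, x3, x4, x5, x6 ≥ 0.
At the optimum only GGBS, natural pozzolan are positive (limestone filler, recycled aggregate, Portland cement, crushed granite = 0). The 28-day strength contribution and fines requirements are met with equality.
Optimal quantities: GGBS = 0.8628 kg, natural pozzolan = 1.567 kg.
Cost = 0.115·0.8628 + 0.089·1.567 = 0.23869.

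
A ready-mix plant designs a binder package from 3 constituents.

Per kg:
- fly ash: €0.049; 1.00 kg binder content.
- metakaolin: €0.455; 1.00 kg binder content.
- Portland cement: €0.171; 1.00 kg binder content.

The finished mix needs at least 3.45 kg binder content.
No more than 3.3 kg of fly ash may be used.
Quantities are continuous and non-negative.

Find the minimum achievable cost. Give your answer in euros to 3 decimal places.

€0.187

Let x1 = kg of fly ash, x2 = kg of metakaolin, x3 = kg of Portland cement.
Minimize 0.049x1 + 0.455x2 + 0.171x3 subject to:
  1x1 + 1x2 + 1x3 ≥ 3.45   (binder content)
  x1 ≤ 3.3
  x1, x2, x3 ≥ 0.
The optimal basis is {fly ash, Portland cement}; metakaolin drops out. There the binder content and the fly ash cap constraints are tight.
So fly ash = 3.3 kg, Portland cement = 0.15 kg.
Hence cost = 0.049·3.3 + 0.171·0.15 = €0.18735.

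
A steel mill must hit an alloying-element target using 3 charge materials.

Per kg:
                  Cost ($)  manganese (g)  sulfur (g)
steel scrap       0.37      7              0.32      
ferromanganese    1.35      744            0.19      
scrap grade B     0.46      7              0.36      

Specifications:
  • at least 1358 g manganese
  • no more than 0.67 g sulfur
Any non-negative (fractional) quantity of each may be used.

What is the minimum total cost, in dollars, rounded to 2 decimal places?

Treat it as an LP. Let x1 = kg of steel scrap, x2 = kg of ferromanganese, x3 = kg of scrap grade B.
Minimize 0.37x1 + 1.35x2 + 0.46x3 subject to:
  7x1 + 744x2 + 7x3 ≥ 1358   (manganese)
  0.32x1 + 0.19x2 + 0.36x3 ≤ 0.67   (sulfur)
  x1, x2, x3 ≥ 0.
The optimal basis is {ferromanganese}; steel scrap, scrap grade B drop out. There the manganese constraint is tight.
Optimal quantities: ferromanganese = 1.825 kg.
Objective = 1.35·1.825 = 2.4638.

$2.46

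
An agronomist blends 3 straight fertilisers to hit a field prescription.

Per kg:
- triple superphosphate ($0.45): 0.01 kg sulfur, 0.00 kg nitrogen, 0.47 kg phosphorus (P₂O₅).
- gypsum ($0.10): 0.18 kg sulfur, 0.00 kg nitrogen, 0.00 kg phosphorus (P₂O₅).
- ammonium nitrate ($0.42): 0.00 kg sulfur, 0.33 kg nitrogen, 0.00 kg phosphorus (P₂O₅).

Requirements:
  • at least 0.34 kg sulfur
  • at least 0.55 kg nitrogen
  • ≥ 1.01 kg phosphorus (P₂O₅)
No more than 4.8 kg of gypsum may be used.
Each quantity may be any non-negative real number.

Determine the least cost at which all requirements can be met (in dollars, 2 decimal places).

Let x1 = kg of triple superphosphate, x2 = kg of gypsum, x3 = kg of ammonium nitrate.
Minimize 0.45x1 + 0.1x2 + 0.42x3 with:
  0.01x1 + 0.18x2 ≥ 0.34   (sulfur)
  0.33x3 ≥ 0.55   (nitrogen)
  0.47x1 ≥ 1.01   (phosphorus (P₂O₅))
  x2 ≤ 4.8
  x1, x2, x3 ≥ 0.
All 3 inputs are positive at the optimum. The sulfur, nitrogen, phosphorus (P₂O₅) requirements are met with equality.
Solving gives x1 = 2.149, x2 = 1.77, x3 = 1.667.
Total cost: 0.45·2.149 + 0.1·1.77 + 0.42·1.667 = 1.8442.

$1.84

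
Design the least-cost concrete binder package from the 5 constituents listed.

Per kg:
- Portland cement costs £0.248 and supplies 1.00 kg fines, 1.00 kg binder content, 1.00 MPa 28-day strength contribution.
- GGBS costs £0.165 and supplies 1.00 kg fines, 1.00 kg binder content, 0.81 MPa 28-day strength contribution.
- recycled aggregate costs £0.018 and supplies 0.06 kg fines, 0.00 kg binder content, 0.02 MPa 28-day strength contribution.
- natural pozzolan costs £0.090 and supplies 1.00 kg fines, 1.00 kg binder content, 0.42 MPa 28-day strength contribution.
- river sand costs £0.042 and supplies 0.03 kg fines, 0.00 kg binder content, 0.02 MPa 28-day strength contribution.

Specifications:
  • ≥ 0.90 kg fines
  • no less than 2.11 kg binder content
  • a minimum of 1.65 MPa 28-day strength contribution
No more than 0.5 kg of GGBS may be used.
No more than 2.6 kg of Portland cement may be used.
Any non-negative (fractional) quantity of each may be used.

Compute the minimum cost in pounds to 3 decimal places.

£0.349

Let x1 = kg of Portland cement, x2 = kg of GGBS, x3 = kg of recycled aggregate, x4 = kg of natural pozzolan, x5 = kg of river sand.
Minimize 0.248x1 + 0.165x2 + 0.018x3 + 0.09x4 + 0.042x5 s.t.:
  1x1 + 1x2 + 0.06x3 + 1x4 + 0.03x5 ≥ 0.9   (fines)
  1x1 + 1x2 + 1x4 ≥ 2.11   (binder content)
  1x1 + 0.81x2 + 0.02x3 + 0.42x4 + 0.02x5 ≥ 1.65   (28-day strength contribution)
  x2 ≤ 0.5
  x1 ≤ 2.6
  x1, x2, x3, x4, x5 ≥ 0.
The minimum-cost mix takes nothing from Portland cement, recycled aggregate, river sand — only GGBS, natural pozzolan. There the 28-day strength contribution and the GGBS cap constraints are tight.
So GGBS = 0.5 kg, natural pozzolan = 2.964 kg.
Objective = 0.165·0.5 + 0.09·2.964 = 0.34926.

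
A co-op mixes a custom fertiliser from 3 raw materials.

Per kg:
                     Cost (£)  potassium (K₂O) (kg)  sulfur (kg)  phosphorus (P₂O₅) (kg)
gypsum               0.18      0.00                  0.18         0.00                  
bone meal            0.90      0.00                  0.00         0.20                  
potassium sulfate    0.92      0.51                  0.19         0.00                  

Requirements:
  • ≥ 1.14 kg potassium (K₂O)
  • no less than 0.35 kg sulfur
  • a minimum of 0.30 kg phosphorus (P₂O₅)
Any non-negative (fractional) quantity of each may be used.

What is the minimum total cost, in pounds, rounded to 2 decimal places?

This is a linear program. Let x1 = kg of gypsum, x2 = kg of bone meal, x3 = kg of potassium sulfate.
Minimise 0.18x1 + 0.9x2 + 0.92x3 subject to:
  0.51x3 ≥ 1.14   (potassium (K₂O))
  0.18x1 + 0.19x3 ≥ 0.35   (sulfur)
  0.2x2 ≥ 0.3   (phosphorus (P₂O₅))
  x1, x2, x3 ≥ 0.
At the optimum only bone meal, potassium sulfate are positive (gypsum = 0). There the potassium (K₂O) and phosphorus (P₂O₅) constraints are tight.
Optimal quantities: bone meal = 1.5 kg, potassium sulfate = 2.235 kg.
Cost = 0.9·1.5 + 0.92·2.235 = 3.4062.

£3.41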